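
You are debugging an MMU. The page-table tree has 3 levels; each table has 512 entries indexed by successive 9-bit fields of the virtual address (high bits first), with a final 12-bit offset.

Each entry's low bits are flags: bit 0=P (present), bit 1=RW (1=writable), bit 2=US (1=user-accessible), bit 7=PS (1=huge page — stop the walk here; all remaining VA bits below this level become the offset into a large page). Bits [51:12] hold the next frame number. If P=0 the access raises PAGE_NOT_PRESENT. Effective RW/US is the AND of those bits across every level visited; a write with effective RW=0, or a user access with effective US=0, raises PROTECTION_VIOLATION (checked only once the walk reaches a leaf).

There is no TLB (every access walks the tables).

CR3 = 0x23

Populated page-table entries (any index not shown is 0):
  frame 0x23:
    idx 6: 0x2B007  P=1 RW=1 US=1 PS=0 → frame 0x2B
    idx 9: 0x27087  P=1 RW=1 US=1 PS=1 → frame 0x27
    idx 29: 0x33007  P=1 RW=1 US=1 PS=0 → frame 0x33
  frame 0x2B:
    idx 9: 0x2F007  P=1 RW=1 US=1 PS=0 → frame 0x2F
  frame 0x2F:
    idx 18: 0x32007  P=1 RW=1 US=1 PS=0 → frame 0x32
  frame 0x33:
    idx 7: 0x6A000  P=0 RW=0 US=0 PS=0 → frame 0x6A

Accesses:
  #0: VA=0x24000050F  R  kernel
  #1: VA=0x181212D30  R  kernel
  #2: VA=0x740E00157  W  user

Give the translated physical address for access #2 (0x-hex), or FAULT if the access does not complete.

Per-access translation:
#0 VA=0x24000050F (r,kernel):
  [0] read 0x23 idx=9: raw=0x27087 flags P=1 W=1 U=1 S=1
  ✓ 0x2750F (huge @L0)  — 1 lookups
#1 VA=0x181212D30 (r,kernel):
  [0] read 0x23 idx=6: raw=0x2B007 flags P=1 W=1 U=1 S=0
  [1] read 0x2B idx=9: raw=0x2F007 flags P=1 W=1 U=1 S=0
  [2] read 0x2F idx=18: raw=0x32007 flags P=1 W=1 U=1 S=0
  ✓ 0x32D30  — 3 lookups
#2 VA=0x740E00157 (w,user):
  [0] read 0x23 idx=29: raw=0x33007 flags P=1 W=1 U=1 S=0
  [1] read 0x33 idx=7: raw=0x6A000 flags P=0 W=0 U=0 S=0
  ⇒ fault: PAGE_NOT_PRESENT  — 2 lookups

Access #2 PA: FAULT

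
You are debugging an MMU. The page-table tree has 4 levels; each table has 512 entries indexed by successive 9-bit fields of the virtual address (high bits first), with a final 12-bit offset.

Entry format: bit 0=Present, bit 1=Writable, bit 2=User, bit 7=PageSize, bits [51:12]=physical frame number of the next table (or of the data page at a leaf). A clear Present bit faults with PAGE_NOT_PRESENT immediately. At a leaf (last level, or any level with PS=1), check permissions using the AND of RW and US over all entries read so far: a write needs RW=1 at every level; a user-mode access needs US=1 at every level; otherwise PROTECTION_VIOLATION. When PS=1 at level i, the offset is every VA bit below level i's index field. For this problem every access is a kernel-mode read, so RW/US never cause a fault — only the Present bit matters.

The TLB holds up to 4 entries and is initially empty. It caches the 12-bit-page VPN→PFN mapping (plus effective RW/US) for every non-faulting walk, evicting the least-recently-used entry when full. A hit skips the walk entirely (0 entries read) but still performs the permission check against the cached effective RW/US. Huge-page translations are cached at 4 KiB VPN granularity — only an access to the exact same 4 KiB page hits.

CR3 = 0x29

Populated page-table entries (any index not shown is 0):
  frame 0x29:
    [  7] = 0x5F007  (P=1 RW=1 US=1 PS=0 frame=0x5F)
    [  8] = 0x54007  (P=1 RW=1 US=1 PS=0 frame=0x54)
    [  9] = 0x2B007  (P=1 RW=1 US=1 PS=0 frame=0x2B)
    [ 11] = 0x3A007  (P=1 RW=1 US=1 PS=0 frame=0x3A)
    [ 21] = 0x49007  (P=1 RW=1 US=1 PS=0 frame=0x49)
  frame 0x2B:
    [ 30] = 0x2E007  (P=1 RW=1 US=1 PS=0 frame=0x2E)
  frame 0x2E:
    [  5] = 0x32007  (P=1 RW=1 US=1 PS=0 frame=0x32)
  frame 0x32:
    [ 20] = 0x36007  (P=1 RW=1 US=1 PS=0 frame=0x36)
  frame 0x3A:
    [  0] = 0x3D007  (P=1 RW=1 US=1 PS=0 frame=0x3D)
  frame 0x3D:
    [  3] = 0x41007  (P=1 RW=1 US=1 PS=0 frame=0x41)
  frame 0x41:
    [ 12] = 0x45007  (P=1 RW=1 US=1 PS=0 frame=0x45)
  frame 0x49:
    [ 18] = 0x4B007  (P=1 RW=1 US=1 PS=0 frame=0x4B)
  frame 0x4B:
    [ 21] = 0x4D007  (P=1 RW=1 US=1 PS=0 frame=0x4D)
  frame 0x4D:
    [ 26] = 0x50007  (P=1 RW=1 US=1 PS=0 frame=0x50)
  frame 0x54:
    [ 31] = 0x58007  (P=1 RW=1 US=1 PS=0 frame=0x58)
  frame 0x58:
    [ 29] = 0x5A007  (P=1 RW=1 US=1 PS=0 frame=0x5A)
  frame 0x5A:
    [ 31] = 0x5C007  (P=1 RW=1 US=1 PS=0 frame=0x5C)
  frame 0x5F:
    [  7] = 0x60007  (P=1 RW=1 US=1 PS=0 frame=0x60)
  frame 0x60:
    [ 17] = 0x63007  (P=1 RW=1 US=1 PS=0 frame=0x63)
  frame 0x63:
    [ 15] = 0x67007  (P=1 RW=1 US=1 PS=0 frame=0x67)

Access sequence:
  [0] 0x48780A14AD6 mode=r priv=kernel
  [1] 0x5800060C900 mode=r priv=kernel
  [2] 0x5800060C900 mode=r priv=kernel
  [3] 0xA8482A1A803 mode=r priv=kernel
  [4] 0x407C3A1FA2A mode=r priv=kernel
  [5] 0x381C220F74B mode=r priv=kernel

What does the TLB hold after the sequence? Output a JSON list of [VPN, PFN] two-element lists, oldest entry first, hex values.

Per-access translation:
#0 VA=0x48780A14AD6 (r,kernel):
  [0] read 0x29 idx=9: raw=0x2B007 flags P=1 W=1 U=1 S=0
  [1] read 0x2B idx=30: raw=0x2E007 flags P=1 W=1 U=1 S=0
  [2] read 0x2E idx=5: raw=0x32007 flags P=1 W=1 U=1 S=0
  [3] read 0x32 idx=20: raw=0x36007 flags P=1 W=1 U=1 S=0
  ✓ 0x36AD6  — 4 lookups
#1 VA=0x5800060C900 (r,kernel):
  [0] read 0x29 idx=11: raw=0x3A007 flags P=1 W=1 U=1 S=0
  [1] read 0x3A idx=0: raw=0x3D007 flags P=1 W=1 U=1 S=0
  [2] read 0x3D idx=3: raw=0x41007 flags P=1 W=1 U=1 S=0
  [3] read 0x41 idx=12: raw=0x45007 flags P=1 W=1 U=1 S=0
  ✓ 0x45900  — 4 lookups
#2 VA=0x5800060C900 (r,kernel):
  TLB hit vpn=0x5800060C → PA=0x45900
#3 VA=0xA8482A1A803 (r,kernel):
  [0] read 0x29 idx=21: raw=0x49007 flags P=1 W=1 U=1 S=0
  [1] read 0x49 idx=18: raw=0x4B007 flags P=1 W=1 U=1 S=0
  [2] read 0x4B idx=21: raw=0x4D007 flags P=1 W=1 U=1 S=0
  [3] read 0x4D idx=26: raw=0x50007 flags P=1 W=1 U=1 S=0
  ✓ 0x50803  — 4 lookups
#4 VA=0x407C3A1FA2A (r,kernel):
  [0] read 0x29 idx=8: raw=0x54007 flags P=1 W=1 U=1 S=0
  [1] read 0x54 idx=31: raw=0x58007 flags P=1 W=1 U=1 S=0
  [2] read 0x58 idx=29: raw=0x5A007 flags P=1 W=1 U=1 S=0
  [3] read 0x5A idx=31: raw=0x5C007 flags P=1 W=1 U=1 S=0
  ✓ 0x5CA2A  — 4 lookups
#5 VA=0x381C220F74B (r,kernel):
  [0] read 0x29 idx=7: raw=0x5F007 flags P=1 W=1 U=1 S=0
  [1] read 0x5F idx=7: raw=0x60007 flags P=1 W=1 U=1 S=0
  [2] read 0x60 idx=17: raw=0x63007 flags P=1 W=1 U=1 S=0
  [3] read 0x63 idx=15: raw=0x67007 flags P=1 W=1 U=1 S=0
  ✓ 0x6774B  — 4 lookups

TLB: [["0x5800060C", "0x45"], ["0xA8482A1A", "0x50"], ["0x407C3A1F", "0x5C"], ["0x381C220F", "0x67"]]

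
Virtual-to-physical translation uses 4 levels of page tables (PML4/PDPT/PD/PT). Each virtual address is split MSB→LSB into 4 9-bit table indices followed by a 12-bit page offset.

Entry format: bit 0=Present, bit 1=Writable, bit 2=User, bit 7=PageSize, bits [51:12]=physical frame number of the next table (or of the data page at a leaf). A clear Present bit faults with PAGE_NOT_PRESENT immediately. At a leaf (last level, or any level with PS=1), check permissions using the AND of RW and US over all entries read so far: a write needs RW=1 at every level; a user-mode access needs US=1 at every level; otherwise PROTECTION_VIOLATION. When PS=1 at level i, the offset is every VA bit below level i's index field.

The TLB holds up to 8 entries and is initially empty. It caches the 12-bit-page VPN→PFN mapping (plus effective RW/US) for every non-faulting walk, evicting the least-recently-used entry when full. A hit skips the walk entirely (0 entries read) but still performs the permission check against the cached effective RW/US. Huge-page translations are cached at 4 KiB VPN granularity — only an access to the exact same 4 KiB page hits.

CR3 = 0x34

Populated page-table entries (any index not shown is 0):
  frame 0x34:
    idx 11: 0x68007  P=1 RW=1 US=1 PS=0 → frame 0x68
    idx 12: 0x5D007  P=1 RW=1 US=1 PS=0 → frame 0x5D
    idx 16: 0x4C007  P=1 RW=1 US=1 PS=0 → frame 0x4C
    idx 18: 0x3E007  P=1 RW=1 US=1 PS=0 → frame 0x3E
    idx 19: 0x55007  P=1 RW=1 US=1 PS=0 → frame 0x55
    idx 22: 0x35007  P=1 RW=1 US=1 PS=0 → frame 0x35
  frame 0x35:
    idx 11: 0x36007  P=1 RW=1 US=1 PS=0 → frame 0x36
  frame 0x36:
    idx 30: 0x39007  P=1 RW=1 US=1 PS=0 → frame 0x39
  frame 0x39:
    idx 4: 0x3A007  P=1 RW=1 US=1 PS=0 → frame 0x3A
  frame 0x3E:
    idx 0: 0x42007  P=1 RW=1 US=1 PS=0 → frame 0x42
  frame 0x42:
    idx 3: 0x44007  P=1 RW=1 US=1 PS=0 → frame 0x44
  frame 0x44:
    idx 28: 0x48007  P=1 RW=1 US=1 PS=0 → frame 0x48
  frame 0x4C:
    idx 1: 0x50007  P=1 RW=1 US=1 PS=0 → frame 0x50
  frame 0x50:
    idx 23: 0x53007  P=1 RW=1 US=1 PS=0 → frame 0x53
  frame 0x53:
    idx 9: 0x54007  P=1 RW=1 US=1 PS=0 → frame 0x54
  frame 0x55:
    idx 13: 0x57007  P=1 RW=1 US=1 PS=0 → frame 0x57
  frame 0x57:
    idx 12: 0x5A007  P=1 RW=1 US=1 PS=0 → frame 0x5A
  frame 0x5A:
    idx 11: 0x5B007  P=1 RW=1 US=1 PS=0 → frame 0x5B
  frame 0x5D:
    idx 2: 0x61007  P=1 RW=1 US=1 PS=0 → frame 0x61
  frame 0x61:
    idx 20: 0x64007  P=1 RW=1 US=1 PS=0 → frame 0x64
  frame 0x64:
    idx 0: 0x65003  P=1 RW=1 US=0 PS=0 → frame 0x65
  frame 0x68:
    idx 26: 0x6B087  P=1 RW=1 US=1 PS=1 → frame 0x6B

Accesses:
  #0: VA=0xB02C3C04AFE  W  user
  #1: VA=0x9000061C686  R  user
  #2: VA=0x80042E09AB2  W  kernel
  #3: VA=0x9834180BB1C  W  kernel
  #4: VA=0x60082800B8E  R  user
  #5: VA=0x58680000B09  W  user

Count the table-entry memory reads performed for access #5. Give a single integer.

Trace:
#0 VA=0xB02C3C04AFE (w,user):
  L0 @0x34[22] → 0x35007  P=1,RW=1,US=1,PS=0
  L1 @0x35[11] → 0x36007  P=1,RW=1,US=1,PS=0
  L2 @0x36[30] → 0x39007  P=1,RW=1,US=1,PS=0
  L3 @0x39[4] → 0x3A007  P=1,RW=1,US=1,PS=0
  → PA=0x3AAFE  (4 entries read)
#1 VA=0x9000061C686 (r,user):
  L0 @0x34[18] → 0x3E007  P=1,RW=1,US=1,PS=0
  L1 @0x3E[0] → 0x42007  P=1,RW=1,US=1,PS=0
  L2 @0x42[3] → 0x44007  P=1,RW=1,US=1,PS=0
  L3 @0x44[28] → 0x48007  P=1,RW=1,US=1,PS=0
  → PA=0x48686  (4 entries read)
#2 VA=0x80042E09AB2 (w,kernel):
  L0 @0x34[16] → 0x4C007  P=1,RW=1,US=1,PS=0
  L1 @0x4C[1] → 0x50007  P=1,RW=1,US=1,PS=0
  L2 @0x50[23] → 0x53007  P=1,RW=1,US=1,PS=0
  L3 @0x53[9] → 0x54007  P=1,RW=1,US=1,PS=0
  → PA=0x54AB2  (4 entries read)
#3 VA=0x9834180BB1C (w,kernel):
  L0 @0x34[19] → 0x55007  P=1,RW=1,US=1,PS=0
  L1 @0x55[13] → 0x57007  P=1,RW=1,US=1,PS=0
  L2 @0x57[12] → 0x5A007  P=1,RW=1,US=1,PS=0
  L3 @0x5A[11] → 0x5B007  P=1,RW=1,US=1,PS=0
  → PA=0x5BB1C  (4 entries read)
#4 VA=0x60082800B8E (r,user):
  L0 @0x34[12] → 0x5D007  P=1,RW=1,US=1,PS=0
  L1 @0x5D[2] → 0x61007  P=1,RW=1,US=1,PS=0
  L2 @0x61[20] → 0x64007  P=1,RW=1,US=1,PS=0
  L3 @0x64[0] → 0x65003  P=1,RW=1,US=0,PS=0
  ✗ PROTECTION_VIOLATION  [4 reads]
#5 VA=0x58680000B09 (w,user):
  L0 @0x34[11] → 0x68007  P=1,RW=1,US=1,PS=0
  L1 @0x68[26] → 0x6B087  P=1,RW=1,US=1,PS=1
  → PA=0x6BB09 (huge @L1)  (2 entries read)

Entries read for #5: 2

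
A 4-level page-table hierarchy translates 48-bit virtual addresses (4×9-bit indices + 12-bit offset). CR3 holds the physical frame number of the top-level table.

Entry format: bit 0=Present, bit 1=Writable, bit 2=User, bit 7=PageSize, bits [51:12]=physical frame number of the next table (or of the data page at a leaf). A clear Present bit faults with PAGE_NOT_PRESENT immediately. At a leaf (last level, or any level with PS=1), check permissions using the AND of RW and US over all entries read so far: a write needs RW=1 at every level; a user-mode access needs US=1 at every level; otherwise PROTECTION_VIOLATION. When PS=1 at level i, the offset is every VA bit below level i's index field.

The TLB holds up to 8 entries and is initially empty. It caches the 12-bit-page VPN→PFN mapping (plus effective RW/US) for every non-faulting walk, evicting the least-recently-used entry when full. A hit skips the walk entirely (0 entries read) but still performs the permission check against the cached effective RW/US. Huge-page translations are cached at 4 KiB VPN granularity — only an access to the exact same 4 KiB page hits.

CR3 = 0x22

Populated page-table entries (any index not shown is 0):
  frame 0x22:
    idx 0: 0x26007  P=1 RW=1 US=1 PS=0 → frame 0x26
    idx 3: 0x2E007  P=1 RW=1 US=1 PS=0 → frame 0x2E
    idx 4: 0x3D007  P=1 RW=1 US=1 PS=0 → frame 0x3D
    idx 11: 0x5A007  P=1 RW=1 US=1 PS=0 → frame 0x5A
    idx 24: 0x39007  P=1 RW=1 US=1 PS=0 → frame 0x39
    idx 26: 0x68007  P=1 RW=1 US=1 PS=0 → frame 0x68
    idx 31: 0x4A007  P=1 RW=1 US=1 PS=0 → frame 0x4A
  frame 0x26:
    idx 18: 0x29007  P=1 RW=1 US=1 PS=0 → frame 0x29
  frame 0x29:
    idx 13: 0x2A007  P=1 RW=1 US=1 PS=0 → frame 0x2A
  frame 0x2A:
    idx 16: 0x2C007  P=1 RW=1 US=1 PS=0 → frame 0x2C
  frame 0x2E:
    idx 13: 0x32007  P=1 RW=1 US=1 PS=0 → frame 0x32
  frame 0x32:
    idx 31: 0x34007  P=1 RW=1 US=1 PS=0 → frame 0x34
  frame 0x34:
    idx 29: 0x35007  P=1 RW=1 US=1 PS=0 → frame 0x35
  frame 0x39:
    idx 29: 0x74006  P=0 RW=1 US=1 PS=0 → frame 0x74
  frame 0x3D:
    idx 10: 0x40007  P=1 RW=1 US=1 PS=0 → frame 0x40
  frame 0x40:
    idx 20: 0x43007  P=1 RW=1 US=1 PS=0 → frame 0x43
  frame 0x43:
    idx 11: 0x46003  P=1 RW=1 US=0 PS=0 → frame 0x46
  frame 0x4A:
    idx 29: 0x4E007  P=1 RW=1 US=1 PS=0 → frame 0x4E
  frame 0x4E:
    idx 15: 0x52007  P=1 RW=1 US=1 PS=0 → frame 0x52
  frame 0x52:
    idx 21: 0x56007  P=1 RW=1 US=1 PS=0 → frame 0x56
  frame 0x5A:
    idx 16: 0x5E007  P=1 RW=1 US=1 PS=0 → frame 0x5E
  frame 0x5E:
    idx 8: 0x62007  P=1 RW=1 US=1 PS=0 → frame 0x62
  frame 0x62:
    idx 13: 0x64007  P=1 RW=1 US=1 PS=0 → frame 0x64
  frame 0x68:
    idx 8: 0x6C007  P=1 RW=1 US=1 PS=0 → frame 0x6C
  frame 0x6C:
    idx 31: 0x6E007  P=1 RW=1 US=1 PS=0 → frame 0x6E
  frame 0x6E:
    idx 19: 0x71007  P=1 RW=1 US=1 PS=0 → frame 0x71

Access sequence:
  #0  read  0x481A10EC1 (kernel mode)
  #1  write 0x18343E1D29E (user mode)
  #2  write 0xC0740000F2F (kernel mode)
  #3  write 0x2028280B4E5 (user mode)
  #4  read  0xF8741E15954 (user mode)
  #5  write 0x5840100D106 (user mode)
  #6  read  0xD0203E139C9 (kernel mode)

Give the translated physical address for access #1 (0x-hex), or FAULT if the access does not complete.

Per-access translation:
#0 VA=0x481A10EC1 (r,kernel):
  L0: frame=0x22 idx=0 entry=0x26007 [P=1 RW=1 US=1 PS=0]
  L1: frame=0x26 idx=18 entry=0x29007 [P=1 RW=1 US=1 PS=0]
  L2: frame=0x29 idx=13 entry=0x2A007 [P=1 RW=1 US=1 PS=0]
  L3: frame=0x2A idx=16 entry=0x2C007 [P=1 RW=1 US=1 PS=0]
  ✓ 0x2CEC1  — 4 lookups
#1 VA=0x18343E1D29E (w,user):
  L0: frame=0x22 idx=3 entry=0x2E007 [P=1 RW=1 US=1 PS=0]
  L1: frame=0x2E idx=13 entry=0x32007 [P=1 RW=1 US=1 PS=0]
  L2: frame=0x32 idx=31 entry=0x34007 [P=1 RW=1 US=1 PS=0]
  L3: frame=0x34 idx=29 entry=0x35007 [P=1 RW=1 US=1 PS=0]
  ✓ 0x3529E  — 4 lookups
#2 VA=0xC0740000F2F (w,kernel):
  L0: frame=0x22 idx=24 entry=0x39007 [P=1 RW=1 US=1 PS=0]
  L1: frame=0x39 idx=29 entry=0x74006 [P=0 RW=1 US=1 PS=0]
  ✗ PAGE_NOT_PRESENT  [2 reads]
#3 VA=0x2028280B4E5 (w,user):
  L0: frame=0x22 idx=4 entry=0x3D007 [P=1 RW=1 US=1 PS=0]
  L1: frame=0x3D idx=10 entry=0x40007 [P=1 RW=1 US=1 PS=0]
  L2: frame=0x40 idx=20 entry=0x43007 [P=1 RW=1 US=1 PS=0]
  L3: frame=0x43 idx=11 entry=0x46003 [P=1 RW=1 US=0 PS=0]
  ✗ PROTECTION_VIOLATION  [4 reads]
#4 VA=0xF8741E15954 (r,user):
  L0: frame=0x22 idx=31 entry=0x4A007 [P=1 RW=1 US=1 PS=0]
  L1: frame=0x4A idx=29 entry=0x4E007 [P=1 RW=1 US=1 PS=0]
  L2: frame=0x4E idx=15 entry=0x52007 [P=1 RW=1 US=1 PS=0]
  L3: frame=0x52 idx=21 entry=0x56007 [P=1 RW=1 US=1 PS=0]
  ✓ 0x56954  — 4 lookups
#5 VA=0x5840100D106 (w,user):
  L0: frame=0x22 idx=11 entry=0x5A007 [P=1 RW=1 US=1 PS=0]
  L1: frame=0x5A idx=16 entry=0x5E007 [P=1 RW=1 US=1 PS=0]
  L2: frame=0x5E idx=8 entry=0x62007 [P=1 RW=1 US=1 PS=0]
  L3: frame=0x62 idx=13 entry=0x64007 [P=1 RW=1 US=1 PS=0]
  ✓ 0x64106  — 4 lookups
#6 VA=0xD0203E139C9 (r,kernel):
  L0: frame=0x22 idx=26 entry=0x68007 [P=1 RW=1 US=1 PS=0]
  L1: frame=0x68 idx=8 entry=0x6C007 [P=1 RW=1 US=1 PS=0]
  L2: frame=0x6C idx=31 entry=0x6E007 [P=1 RW=1 US=1 PS=0]
  L3: frame=0x6E idx=19 entry=0x71007 [P=1 RW=1 US=1 PS=0]
  ✓ 0x719C9  — 4 lookups

Access #1 PA: 0x3529E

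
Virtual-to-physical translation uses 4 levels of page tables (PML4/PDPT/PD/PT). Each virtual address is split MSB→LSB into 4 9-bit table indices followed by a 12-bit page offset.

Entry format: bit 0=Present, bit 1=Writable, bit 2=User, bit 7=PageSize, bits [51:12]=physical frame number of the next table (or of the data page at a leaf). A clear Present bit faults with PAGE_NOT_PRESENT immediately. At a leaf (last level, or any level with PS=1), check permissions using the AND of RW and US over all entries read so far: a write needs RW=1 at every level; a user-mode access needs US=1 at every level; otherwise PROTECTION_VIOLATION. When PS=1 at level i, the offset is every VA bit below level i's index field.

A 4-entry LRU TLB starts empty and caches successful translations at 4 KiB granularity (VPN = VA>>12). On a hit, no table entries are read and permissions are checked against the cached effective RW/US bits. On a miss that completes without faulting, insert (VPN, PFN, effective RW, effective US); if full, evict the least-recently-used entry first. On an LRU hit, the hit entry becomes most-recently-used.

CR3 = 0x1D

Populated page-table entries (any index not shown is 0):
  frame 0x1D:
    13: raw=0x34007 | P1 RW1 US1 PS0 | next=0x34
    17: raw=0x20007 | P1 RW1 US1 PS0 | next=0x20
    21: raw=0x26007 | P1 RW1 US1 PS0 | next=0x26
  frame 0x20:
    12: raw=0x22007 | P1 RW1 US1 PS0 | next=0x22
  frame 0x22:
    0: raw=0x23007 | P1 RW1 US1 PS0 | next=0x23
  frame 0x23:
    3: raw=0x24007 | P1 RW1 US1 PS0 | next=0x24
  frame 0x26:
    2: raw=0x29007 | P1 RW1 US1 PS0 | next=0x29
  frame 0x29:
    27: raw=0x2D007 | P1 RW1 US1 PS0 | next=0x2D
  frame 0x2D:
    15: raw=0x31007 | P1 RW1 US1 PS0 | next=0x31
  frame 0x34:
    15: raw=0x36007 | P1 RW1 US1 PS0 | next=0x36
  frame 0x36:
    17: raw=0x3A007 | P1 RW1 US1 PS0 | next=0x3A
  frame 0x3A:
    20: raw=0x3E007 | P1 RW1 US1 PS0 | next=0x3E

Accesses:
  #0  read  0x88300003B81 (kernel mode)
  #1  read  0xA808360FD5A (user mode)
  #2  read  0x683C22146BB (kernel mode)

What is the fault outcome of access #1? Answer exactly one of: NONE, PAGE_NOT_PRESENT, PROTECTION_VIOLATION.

Per-access translation:
#0 VA=0x88300003B81 (r,kernel):
  L0: frame=0x1D idx=17 entry=0x20007 [P=1 RW=1 US=1 PS=0]
  L1: frame=0x20 idx=12 entry=0x22007 [P=1 RW=1 US=1 PS=0]
  L2: frame=0x22 idx=0 entry=0x23007 [P=1 RW=1 US=1 PS=0]
  L3: frame=0x23 idx=3 entry=0x24007 [P=1 RW=1 US=1 PS=0]
  ✓ 0x24B81  — 4 lookups
#1 VA=0xA808360FD5A (r,user):
  L0: frame=0x1D idx=21 entry=0x26007 [P=1 RW=1 US=1 PS=0]
  L1: frame=0x26 idx=2 entry=0x29007 [P=1 RW=1 US=1 PS=0]
  L2: frame=0x29 idx=27 entry=0x2D007 [P=1 RW=1 US=1 PS=0]
  L3: frame=0x2D idx=15 entry=0x31007 [P=1 RW=1 US=1 PS=0]
  ✓ 0x31D5A  — 4 lookups
#2 VA=0x683C22146BB (r,kernel):
  L0: frame=0x1D idx=13 entry=0x34007 [P=1 RW=1 US=1 PS=0]
  L1: frame=0x34 idx=15 entry=0x36007 [P=1 RW=1 US=1 PS=0]
  L2: frame=0x36 idx=17 entry=0x3A007 [P=1 RW=1 US=1 PS=0]
  L3: frame=0x3A idx=20 entry=0x3E007 [P=1 RW=1 US=1 PS=0]
  ✓ 0x3E6BB  — 4 lookups

Access #1 fault: NONE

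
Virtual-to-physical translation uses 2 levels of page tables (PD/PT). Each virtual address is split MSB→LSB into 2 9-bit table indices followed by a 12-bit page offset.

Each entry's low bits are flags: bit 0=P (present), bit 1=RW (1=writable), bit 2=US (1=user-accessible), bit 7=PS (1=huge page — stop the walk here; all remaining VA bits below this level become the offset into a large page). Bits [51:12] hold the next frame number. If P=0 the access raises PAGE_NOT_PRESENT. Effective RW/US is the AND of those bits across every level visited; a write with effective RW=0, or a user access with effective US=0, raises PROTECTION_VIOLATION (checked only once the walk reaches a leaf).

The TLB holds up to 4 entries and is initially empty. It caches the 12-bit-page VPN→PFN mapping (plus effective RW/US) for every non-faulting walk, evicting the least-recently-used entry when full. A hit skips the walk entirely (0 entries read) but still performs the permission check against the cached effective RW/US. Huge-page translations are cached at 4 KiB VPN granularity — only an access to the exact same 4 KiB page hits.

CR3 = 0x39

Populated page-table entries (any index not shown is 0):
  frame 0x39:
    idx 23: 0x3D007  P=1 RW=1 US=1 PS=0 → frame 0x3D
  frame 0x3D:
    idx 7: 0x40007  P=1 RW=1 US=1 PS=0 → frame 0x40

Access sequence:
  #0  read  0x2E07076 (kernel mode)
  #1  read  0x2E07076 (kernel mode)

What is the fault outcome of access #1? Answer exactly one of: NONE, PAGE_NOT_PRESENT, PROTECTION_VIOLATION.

Per-access translation:
#0 VA=0x2E07076 (r,kernel):
  lvl0: tbl 0x39, slot 23 ⇒ 0x3D007 (P1/RW1/US1/PS0)
  lvl1: tbl 0x3D, slot 7 ⇒ 0x40007 (P1/RW1/US1/PS0)
  → PA=0x40076  (2 entries read)
#1 VA=0x2E07076 (r,kernel):
  TLB hit vpn=0x2E07 → PA=0x40076

Access #1 fault: NONE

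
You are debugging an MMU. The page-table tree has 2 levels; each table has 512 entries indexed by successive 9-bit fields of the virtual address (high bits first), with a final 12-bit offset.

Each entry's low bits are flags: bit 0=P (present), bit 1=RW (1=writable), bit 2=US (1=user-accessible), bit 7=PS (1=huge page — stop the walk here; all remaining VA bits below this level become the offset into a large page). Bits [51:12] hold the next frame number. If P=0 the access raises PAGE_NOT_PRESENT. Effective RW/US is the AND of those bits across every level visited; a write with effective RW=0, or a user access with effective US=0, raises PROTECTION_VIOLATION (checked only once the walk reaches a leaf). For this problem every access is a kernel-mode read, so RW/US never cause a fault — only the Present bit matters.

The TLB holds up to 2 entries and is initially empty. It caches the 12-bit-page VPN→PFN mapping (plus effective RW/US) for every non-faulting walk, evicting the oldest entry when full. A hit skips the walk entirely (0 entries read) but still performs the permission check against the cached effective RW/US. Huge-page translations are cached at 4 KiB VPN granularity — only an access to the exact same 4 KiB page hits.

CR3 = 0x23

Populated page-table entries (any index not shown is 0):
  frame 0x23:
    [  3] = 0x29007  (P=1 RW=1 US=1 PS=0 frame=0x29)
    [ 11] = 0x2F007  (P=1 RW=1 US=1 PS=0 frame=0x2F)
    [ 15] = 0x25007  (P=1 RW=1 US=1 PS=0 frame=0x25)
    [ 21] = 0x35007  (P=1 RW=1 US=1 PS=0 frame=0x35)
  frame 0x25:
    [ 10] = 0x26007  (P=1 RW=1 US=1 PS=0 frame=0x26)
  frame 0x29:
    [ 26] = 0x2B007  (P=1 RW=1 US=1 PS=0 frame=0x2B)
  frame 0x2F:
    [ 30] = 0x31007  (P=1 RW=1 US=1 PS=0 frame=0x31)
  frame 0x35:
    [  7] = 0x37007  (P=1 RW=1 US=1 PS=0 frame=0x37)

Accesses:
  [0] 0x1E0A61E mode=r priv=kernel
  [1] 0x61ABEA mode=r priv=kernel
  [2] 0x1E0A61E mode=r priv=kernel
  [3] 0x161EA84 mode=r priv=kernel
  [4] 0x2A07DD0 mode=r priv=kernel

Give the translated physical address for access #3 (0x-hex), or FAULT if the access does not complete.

Trace:
#0 VA=0x1E0A61E (r,kernel):
  L0: frame=0x23 idx=15 entry=0x25007 [P=1 RW=1 US=1 PS=0]
  L1: frame=0x25 idx=10 entry=0x26007 [P=1 RW=1 US=1 PS=0]
  ⇒ phys 0x2661E  [2 reads]
#1 VA=0x61ABEA (r,kernel):
  L0: frame=0x23 idx=3 entry=0x29007 [P=1 RW=1 US=1 PS=0]
  L1: frame=0x29 idx=26 entry=0x2B007 [P=1 RW=1 US=1 PS=0]
  ⇒ phys 0x2BBEA  [2 reads]
#2 VA=0x1E0A61E (r,kernel):
  TLB hit vpn=0x1E0A → PA=0x2661E
#3 VA=0x161EA84 (r,kernel):
  L0: frame=0x23 idx=11 entry=0x2F007 [P=1 RW=1 US=1 PS=0]
  L1: frame=0x2F idx=30 entry=0x31007 [P=1 RW=1 US=1 PS=0]
  ⇒ phys 0x31A84  [2 reads]
#4 VA=0x2A07DD0 (r,kernel):
  L0: frame=0x23 idx=21 entry=0x35007 [P=1 RW=1 US=1 PS=0]
  L1: frame=0x35 idx=7 entry=0x37007 [P=1 RW=1 US=1 PS=0]
  ⇒ phys 0x37DD0  [2 reads]

Access #3 PA: 0x31A84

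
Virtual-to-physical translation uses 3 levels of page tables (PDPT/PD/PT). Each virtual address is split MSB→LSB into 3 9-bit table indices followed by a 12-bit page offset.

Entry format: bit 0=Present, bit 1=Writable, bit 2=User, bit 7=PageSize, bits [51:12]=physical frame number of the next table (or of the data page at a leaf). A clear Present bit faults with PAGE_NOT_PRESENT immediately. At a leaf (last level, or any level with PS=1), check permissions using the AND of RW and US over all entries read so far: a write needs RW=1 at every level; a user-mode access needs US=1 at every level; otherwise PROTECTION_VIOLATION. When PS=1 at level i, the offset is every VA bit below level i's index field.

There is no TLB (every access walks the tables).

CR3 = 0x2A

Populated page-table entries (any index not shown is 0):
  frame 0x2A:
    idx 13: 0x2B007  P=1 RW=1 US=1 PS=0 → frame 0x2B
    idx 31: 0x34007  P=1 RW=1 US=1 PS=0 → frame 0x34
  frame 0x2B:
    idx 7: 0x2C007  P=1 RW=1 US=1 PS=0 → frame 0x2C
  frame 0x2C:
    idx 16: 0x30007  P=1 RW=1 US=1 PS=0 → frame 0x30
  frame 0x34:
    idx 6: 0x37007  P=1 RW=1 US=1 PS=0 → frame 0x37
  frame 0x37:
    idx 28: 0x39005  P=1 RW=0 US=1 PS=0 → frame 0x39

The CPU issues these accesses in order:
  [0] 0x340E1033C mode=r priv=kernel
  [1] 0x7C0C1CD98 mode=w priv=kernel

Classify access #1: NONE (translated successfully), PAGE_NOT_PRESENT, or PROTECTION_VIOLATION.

Per-access translation:
#0 VA=0x340E1033C (r,kernel):
  [0] read 0x2A idx=13: raw=0x2B007 flags P=1 W=1 U=1 S=0
  [1] read 0x2B idx=7: raw=0x2C007 flags P=1 W=1 U=1 S=0
  [2] read 0x2C idx=16: raw=0x30007 flags P=1 W=1 U=1 S=0
  ✓ 0x3033C  — 3 lookups
#1 VA=0x7C0C1CD98 (w,kernel):
  [0] read 0x2A idx=31: raw=0x34007 flags P=1 W=1 U=1 S=0
  [1] read 0x34 idx=6: raw=0x37007 flags P=1 W=1 U=1 S=0
  [2] read 0x37 idx=28: raw=0x39005 flags P=1 W=0 U=1 S=0
  → PROTECTION_VIOLATION  (3 entries read)

Access #1 fault: PROTECTION_VIOLATION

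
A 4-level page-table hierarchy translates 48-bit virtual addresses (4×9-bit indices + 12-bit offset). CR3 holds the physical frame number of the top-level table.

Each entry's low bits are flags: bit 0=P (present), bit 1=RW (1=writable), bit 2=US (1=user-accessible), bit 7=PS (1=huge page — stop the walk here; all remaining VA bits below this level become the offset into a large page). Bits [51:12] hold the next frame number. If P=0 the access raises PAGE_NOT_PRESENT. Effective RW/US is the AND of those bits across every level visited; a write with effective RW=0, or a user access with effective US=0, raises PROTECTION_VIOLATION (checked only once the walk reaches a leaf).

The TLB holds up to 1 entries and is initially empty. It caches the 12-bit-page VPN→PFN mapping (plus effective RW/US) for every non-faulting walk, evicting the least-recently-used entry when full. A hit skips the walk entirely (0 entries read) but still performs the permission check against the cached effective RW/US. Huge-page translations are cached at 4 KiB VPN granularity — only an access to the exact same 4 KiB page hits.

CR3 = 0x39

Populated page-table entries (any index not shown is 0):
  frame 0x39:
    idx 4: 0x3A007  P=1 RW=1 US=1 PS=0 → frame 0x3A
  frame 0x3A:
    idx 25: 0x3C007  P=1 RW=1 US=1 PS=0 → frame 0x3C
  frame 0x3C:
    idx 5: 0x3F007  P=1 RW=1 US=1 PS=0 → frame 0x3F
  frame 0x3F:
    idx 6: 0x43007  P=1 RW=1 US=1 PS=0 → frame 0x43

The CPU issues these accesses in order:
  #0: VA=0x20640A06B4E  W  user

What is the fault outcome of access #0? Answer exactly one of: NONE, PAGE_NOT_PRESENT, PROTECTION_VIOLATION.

Trace:
#0 VA=0x20640A06B4E (w,user):
  L0 @0x39[4] → 0x3A007  P=1,RW=1,US=1,PS=0
  L1 @0x3A[25] → 0x3C007  P=1,RW=1,US=1,PS=0
  L2 @0x3C[5] → 0x3F007  P=1,RW=1,US=1,PS=0
  L3 @0x3F[6] → 0x43007  P=1,RW=1,US=1,PS=0
  → PA=0x43B4E  (4 entries read)

Access #0 fault: NONE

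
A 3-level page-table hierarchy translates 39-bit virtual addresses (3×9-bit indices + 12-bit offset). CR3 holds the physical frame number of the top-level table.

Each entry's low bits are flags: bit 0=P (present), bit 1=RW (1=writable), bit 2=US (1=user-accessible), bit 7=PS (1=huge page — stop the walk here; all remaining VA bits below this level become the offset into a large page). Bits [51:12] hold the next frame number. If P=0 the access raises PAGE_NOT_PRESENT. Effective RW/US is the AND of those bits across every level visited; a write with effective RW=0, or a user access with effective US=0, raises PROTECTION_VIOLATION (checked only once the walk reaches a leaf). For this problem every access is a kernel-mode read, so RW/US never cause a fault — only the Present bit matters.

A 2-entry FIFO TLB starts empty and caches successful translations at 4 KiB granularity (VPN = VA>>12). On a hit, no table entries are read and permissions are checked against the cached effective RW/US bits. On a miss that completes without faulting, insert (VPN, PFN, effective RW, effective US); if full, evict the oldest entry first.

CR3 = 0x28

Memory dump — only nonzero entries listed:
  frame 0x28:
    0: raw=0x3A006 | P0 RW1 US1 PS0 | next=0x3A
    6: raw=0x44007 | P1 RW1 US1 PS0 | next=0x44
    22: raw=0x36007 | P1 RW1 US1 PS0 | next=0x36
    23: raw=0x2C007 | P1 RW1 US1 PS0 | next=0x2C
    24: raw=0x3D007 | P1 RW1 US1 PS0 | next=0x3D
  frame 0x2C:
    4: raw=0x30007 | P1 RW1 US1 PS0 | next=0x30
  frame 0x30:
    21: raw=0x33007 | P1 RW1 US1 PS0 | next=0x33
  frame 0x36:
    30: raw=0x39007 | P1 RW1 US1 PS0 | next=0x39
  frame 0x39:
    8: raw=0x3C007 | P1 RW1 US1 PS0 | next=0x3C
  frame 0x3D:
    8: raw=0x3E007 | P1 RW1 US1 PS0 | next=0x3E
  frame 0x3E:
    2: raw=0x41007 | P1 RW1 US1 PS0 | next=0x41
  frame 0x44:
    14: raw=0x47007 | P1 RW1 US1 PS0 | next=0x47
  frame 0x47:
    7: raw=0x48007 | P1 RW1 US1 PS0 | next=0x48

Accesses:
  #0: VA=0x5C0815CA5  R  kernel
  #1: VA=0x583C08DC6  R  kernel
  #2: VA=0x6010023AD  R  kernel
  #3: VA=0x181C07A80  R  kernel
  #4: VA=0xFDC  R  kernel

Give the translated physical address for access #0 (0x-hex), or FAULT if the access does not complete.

Per-access translation:
#0 VA=0x5C0815CA5 (r,kernel):
  L0: frame=0x28 idx=23 entry=0x2C007 [P=1 RW=1 US=1 PS=0]
  L1: frame=0x2C idx=4 entry=0x30007 [P=1 RW=1 US=1 PS=0]
  L2: frame=0x30 idx=21 entry=0x33007 [P=1 RW=1 US=1 PS=0]
  ✓ 0x33CA5  — 3 lookups
#1 VA=0x583C08DC6 (r,kernel):
  L0: frame=0x28 idx=22 entry=0x36007 [P=1 RW=1 US=1 PS=0]
  L1: frame=0x36 idx=30 entry=0x39007 [P=1 RW=1 US=1 PS=0]
  L2: frame=0x39 idx=8 entry=0x3C007 [P=1 RW=1 US=1 PS=0]
  ✓ 0x3CDC6  — 3 lookups
#2 VA=0x6010023AD (r,kernel):
  L0: frame=0x28 idx=24 entry=0x3D007 [P=1 RW=1 US=1 PS=0]
  L1: frame=0x3D idx=8 entry=0x3E007 [P=1 RW=1 US=1 PS=0]
  L2: frame=0x3E idx=2 entry=0x41007 [P=1 RW=1 US=1 PS=0]
  ✓ 0x413AD  — 3 lookups
#3 VA=0x181C07A80 (r,kernel):
  L0: frame=0x28 idx=6 entry=0x44007 [P=1 RW=1 US=1 PS=0]
  L1: frame=0x44 idx=14 entry=0x47007 [P=1 RW=1 US=1 PS=0]
  L2: frame=0x47 idx=7 entry=0x48007 [P=1 RW=1 US=1 PS=0]
  ✓ 0x48A80  — 3 lookups
#4 VA=0xFDC (r,kernel):
  L0: frame=0x28 idx=0 entry=0x3A006 [P=0 RW=1 US=1 PS=0]
  → PAGE_NOT_PRESENT  (1 entries read)

Access #0 PA: 0x33CA5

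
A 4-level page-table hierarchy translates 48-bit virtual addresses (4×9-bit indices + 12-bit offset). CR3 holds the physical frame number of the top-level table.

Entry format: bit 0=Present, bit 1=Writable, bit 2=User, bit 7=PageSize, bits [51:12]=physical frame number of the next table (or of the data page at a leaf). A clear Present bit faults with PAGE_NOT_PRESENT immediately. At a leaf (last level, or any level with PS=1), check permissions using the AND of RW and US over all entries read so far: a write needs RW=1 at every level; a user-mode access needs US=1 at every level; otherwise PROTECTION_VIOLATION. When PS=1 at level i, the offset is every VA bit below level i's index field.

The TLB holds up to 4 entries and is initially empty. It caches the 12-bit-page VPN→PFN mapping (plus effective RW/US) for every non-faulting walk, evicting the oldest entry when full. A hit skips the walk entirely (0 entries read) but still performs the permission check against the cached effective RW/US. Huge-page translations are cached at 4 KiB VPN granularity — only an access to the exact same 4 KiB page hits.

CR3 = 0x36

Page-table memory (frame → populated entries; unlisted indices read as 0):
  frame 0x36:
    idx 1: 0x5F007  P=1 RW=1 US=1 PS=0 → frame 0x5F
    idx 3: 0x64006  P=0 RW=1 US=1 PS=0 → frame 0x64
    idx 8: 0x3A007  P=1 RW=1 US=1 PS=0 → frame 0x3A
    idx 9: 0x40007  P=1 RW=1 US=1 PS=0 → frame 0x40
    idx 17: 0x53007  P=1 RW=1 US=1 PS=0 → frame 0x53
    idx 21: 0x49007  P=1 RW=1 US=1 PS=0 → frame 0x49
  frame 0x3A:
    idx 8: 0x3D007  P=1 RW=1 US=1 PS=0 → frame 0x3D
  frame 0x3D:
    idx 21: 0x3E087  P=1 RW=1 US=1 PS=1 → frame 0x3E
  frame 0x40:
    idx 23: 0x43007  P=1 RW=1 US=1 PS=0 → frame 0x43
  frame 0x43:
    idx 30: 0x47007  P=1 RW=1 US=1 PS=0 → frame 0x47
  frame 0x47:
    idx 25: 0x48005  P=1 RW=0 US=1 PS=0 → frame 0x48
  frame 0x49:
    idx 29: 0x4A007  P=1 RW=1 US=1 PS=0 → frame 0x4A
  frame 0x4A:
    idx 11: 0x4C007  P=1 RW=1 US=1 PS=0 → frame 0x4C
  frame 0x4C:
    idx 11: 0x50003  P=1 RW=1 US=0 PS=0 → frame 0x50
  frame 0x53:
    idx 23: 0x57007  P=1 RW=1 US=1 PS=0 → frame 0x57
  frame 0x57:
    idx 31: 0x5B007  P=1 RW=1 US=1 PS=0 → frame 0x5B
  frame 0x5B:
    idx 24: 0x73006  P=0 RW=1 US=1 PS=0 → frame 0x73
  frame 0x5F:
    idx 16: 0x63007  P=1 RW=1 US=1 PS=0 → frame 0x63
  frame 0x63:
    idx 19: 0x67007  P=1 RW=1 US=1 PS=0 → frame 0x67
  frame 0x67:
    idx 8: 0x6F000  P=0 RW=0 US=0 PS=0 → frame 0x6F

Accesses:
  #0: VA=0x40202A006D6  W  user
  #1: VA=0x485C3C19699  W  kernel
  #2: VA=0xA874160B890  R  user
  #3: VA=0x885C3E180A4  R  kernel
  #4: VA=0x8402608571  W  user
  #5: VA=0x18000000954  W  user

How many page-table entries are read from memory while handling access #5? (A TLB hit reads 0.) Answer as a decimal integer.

Walk each access:
#0 VA=0x40202A006D6 (w,user):
  lvl0: tbl 0x36, slot 8 ⇒ 0x3A007 (P1/RW1/US1/PS0)
  lvl1: tbl 0x3A, slot 8 ⇒ 0x3D007 (P1/RW1/US1/PS0)
  lvl2: tbl 0x3D, slot 21 ⇒ 0x3E087 (P1/RW1/US1/PS1)
  → PA=0x3E6D6 (huge @L2)  (3 entries read)
#1 VA=0x485C3C19699 (w,kernel):
  lvl0: tbl 0x36, slot 9 ⇒ 0x40007 (P1/RW1/US1/PS0)
  lvl1: tbl 0x40, slot 23 ⇒ 0x43007 (P1/RW1/US1/PS0)
  lvl2: tbl 0x43, slot 30 ⇒ 0x47007 (P1/RW1/US1/PS0)
  lvl3: tbl 0x47, slot 25 ⇒ 0x48005 (P1/RW0/US1/PS0)
  ⇒ fault: PROTECTION_VIOLATION  — 4 lookups
#2 VA=0xA874160B890 (r,user):
  lvl0: tbl 0x36, slot 21 ⇒ 0x49007 (P1/RW1/US1/PS0)
  lvl1: tbl 0x49, slot 29 ⇒ 0x4A007 (P1/RW1/US1/PS0)
  lvl2: tbl 0x4A, slot 11 ⇒ 0x4C007 (P1/RW1/US1/PS0)
  lvl3: tbl 0x4C, slot 11 ⇒ 0x50003 (P1/RW1/US0/PS0)
  ⇒ fault: PROTECTION_VIOLATION  — 4 lookups
#3 VA=0x885C3E180A4 (r,kernel):
  lvl0: tbl 0x36, slot 17 ⇒ 0x53007 (P1/RW1/US1/PS0)
  lvl1: tbl 0x53, slot 23 ⇒ 0x57007 (P1/RW1/US1/PS0)
  lvl2: tbl 0x57, slot 31 ⇒ 0x5B007 (P1/RW1/US1/PS0)
  lvl3: tbl 0x5B, slot 24 ⇒ 0x73006 (P0/RW1/US1/PS0)
  ⇒ fault: PAGE_NOT_PRESENT  — 4 lookups
#4 VA=0x8402608571 (w,user):
  lvl0: tbl 0x36, slot 1 ⇒ 0x5F007 (P1/RW1/US1/PS0)
  lvl1: tbl 0x5F, slot 16 ⇒ 0x63007 (P1/RW1/US1/PS0)
  lvl2: tbl 0x63, slot 19 ⇒ 0x67007 (P1/RW1/US1/PS0)
  lvl3: tbl 0x67, slot 8 ⇒ 0x6F000 (P0/RW0/US0/PS0)
  ⇒ fault: PAGE_NOT_PRESENT  — 4 lookups
#5 VA=0x18000000954 (w,user):
  lvl0: tbl 0x36, slot 3 ⇒ 0x64006 (P0/RW1/US1/PS0)
  ⇒ fault: PAGE_NOT_PRESENT  — 1 lookups

Entries read for #5: 1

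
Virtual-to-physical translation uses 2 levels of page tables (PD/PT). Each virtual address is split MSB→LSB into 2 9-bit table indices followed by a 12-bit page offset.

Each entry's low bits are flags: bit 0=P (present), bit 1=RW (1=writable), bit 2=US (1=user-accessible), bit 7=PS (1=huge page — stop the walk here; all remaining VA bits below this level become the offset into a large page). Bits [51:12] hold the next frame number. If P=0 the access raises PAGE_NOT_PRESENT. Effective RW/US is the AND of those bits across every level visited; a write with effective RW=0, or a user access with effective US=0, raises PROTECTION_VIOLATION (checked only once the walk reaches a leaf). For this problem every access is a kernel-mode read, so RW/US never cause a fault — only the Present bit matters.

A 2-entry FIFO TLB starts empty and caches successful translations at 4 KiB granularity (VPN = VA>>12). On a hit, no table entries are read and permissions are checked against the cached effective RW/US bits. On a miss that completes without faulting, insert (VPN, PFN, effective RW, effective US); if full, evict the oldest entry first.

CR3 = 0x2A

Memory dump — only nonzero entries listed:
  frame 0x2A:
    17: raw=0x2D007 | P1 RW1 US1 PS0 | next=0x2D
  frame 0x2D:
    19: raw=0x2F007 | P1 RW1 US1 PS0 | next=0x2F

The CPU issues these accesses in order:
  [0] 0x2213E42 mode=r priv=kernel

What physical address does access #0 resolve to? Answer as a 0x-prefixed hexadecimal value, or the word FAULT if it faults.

Walk each access:
#0 VA=0x2213E42 (r,kernel):
  L0: frame=0x2A idx=17 entry=0x2D007 [P=1 RW=1 US=1 PS=0]
  L1: frame=0x2D idx=19 entry=0x2F007 [P=1 RW=1 US=1 PS=0]
  ⇒ phys 0x2FE42  [2 reads]

Access #0 PA: 0x2FE42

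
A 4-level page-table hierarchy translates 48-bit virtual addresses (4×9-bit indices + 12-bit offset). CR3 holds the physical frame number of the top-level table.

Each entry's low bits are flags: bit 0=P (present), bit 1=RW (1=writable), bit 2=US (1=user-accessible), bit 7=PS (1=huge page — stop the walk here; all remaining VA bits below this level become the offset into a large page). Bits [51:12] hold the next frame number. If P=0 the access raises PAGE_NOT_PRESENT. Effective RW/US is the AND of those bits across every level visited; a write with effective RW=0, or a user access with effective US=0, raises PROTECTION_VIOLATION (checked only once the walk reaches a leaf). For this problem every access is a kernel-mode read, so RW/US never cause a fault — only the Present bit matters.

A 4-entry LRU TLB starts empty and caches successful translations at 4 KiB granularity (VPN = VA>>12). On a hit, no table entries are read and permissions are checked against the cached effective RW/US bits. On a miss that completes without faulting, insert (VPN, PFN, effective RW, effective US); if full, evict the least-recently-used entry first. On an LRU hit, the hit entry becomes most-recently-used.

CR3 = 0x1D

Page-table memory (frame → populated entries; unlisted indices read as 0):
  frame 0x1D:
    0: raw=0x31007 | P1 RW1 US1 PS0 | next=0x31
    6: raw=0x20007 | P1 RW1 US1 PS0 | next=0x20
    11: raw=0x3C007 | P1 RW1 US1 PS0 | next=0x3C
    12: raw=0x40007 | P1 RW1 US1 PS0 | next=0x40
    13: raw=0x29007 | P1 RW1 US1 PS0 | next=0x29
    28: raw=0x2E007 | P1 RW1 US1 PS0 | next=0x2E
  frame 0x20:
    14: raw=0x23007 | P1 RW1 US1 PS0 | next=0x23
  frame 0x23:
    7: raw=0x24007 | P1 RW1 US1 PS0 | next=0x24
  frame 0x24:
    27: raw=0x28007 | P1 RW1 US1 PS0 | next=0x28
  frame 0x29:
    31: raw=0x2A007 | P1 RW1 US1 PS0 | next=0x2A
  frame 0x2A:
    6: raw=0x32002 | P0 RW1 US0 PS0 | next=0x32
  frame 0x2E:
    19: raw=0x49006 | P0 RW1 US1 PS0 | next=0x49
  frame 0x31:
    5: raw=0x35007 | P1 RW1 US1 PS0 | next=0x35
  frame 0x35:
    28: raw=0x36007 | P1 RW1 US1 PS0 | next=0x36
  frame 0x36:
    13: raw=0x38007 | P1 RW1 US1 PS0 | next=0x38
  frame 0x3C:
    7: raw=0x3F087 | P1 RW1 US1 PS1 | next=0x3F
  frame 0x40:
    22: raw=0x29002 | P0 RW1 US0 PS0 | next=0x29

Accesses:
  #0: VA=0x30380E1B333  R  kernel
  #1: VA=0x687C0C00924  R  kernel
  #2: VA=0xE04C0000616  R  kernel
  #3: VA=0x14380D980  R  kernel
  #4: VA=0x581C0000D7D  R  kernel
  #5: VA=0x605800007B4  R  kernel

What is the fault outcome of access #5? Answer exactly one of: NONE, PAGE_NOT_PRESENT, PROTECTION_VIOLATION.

Trace:
#0 VA=0x30380E1B333 (r,kernel):
  L0 @0x1D[6] → 0x20007  P=1,RW=1,US=1,PS=0
  L1 @0x20[14] → 0x23007  P=1,RW=1,US=1,PS=0
  L2 @0x23[7] → 0x24007  P=1,RW=1,US=1,PS=0
  L3 @0x24[27] → 0x28007  P=1,RW=1,US=1,PS=0
  ✓ 0x28333  — 4 lookups
#1 VA=0x687C0C00924 (r,kernel):
  L0 @0x1D[13] → 0x29007  P=1,RW=1,US=1,PS=0
  L1 @0x29[31] → 0x2A007  P=1,RW=1,US=1,PS=0
  L2 @0x2A[6] → 0x32002  P=0,RW=1,US=0,PS=0
  → PAGE_NOT_PRESENT  (3 entries read)
#2 VA=0xE04C0000616 (r,kernel):
  L0 @0x1D[28] → 0x2E007  P=1,RW=1,US=1,PS=0
  L1 @0x2E[19] → 0x49006  P=0,RW=1,US=1,PS=0
  → PAGE_NOT_PRESENT  (2 entries read)
#3 VA=0x14380D980 (r,kernel):
  L0 @0x1D[0] → 0x31007  P=1,RW=1,US=1,PS=0
  L1 @0x31[5] → 0x35007  P=1,RW=1,US=1,PS=0
  L2 @0x35[28] → 0x36007  P=1,RW=1,US=1,PS=0
  L3 @0x36[13] → 0x38007  P=1,RW=1,US=1,PS=0
  ✓ 0x38980  — 4 lookups
#4 VA=0x581C0000D7D (r,kernel):
  L0 @0x1D[11] → 0x3C007  P=1,RW=1,US=1,PS=0
  L1 @0x3C[7] → 0x3F087  P=1,RW=1,US=1,PS=1
  ✓ 0x3FD7D (huge @L1)  — 2 lookups
#5 VA=0x605800007B4 (r,kernel):
  L0 @0x1D[12] → 0x40007  P=1,RW=1,US=1,PS=0
  L1 @0x40[22] → 0x29002  P=0,RW=1,US=0,PS=0
  → PAGE_NOT_PRESENT  (2 entries read)

Access #5 fault: PAGE_NOT_PRESENT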